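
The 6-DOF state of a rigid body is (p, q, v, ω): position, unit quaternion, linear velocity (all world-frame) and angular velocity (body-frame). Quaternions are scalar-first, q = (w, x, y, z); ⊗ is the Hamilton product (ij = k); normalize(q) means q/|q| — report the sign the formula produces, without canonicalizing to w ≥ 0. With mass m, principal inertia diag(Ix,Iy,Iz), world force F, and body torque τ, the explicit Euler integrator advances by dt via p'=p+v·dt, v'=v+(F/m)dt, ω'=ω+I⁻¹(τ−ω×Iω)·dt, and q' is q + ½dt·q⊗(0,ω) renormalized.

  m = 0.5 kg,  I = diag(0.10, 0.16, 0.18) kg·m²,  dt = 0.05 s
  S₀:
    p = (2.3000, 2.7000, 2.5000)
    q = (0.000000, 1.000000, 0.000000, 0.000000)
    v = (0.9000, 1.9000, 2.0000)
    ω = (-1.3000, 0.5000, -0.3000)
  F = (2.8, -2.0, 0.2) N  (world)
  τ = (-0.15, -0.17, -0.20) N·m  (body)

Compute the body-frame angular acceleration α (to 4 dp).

ω×(Iω) gyroscopic = (-0.0030, -0.0312, -0.0390)
angular accel α = (-1.4700, -0.8675, -0.8944)

α = (-1.4700, -0.8675, -0.8944)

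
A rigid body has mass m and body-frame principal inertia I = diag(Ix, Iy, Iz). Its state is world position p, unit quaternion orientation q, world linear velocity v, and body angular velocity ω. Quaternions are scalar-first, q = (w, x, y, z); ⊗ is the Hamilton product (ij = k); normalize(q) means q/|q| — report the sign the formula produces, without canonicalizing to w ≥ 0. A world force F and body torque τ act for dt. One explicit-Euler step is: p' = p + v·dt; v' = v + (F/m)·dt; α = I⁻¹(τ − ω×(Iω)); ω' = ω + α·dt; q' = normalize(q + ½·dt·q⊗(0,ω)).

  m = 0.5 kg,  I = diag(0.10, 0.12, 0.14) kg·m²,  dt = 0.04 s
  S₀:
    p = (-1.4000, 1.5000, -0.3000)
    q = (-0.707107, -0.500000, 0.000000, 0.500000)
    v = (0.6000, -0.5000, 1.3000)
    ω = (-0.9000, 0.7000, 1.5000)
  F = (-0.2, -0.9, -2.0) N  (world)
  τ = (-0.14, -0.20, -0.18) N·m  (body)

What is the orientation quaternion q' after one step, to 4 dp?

Hamilton product q⊗(0,ω) = (-1.2000000, 0.2863963, -0.1949749, -1.4106605)
q + ½dt·q⊗(0,ω), renormalized = (-0.7306, -0.4939, -0.0039, 0.4715)

q' = (-0.7306, -0.4939, -0.0039, 0.4715)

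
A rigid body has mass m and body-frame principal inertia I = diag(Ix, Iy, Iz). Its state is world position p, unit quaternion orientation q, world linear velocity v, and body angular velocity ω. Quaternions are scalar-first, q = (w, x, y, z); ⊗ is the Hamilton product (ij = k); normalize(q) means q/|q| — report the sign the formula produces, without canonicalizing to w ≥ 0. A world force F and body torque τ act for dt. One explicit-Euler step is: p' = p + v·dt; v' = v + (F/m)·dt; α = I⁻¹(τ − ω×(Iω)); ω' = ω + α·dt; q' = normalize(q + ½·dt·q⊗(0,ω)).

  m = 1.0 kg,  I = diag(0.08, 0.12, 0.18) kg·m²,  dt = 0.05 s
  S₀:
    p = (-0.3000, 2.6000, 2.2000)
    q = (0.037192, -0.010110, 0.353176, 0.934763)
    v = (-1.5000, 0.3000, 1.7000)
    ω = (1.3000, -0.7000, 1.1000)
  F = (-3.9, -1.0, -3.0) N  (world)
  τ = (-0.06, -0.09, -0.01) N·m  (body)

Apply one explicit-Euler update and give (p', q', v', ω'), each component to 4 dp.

a = F/m = (-3.9000, -1.0000, -3.0000)
p + v·dt = (-0.3750, 2.6150, 2.2850)
v + (F/m)dt = (-1.6950, 0.2500, 1.5500)
(τ − ω×Iω)/I = (-0.1725, 0.4417, 0.1467)
ω' = ω + α·dt = (1.2914, -0.6779, 1.1073)
q⊗(0,ω) = (-0.7678731, 1.0911773, 1.2002785, -0.4111406)
updated quaternion q' = (0.0180, 0.0172, 0.3828, 0.9235)

p' = (-0.3750, 2.6150, 2.2850)
q' = (0.0180, 0.0172, 0.3828, 0.9235)
v' = (-1.6950, 0.2500, 1.5500)
ω' = (1.2914, -0.6779, 1.1073)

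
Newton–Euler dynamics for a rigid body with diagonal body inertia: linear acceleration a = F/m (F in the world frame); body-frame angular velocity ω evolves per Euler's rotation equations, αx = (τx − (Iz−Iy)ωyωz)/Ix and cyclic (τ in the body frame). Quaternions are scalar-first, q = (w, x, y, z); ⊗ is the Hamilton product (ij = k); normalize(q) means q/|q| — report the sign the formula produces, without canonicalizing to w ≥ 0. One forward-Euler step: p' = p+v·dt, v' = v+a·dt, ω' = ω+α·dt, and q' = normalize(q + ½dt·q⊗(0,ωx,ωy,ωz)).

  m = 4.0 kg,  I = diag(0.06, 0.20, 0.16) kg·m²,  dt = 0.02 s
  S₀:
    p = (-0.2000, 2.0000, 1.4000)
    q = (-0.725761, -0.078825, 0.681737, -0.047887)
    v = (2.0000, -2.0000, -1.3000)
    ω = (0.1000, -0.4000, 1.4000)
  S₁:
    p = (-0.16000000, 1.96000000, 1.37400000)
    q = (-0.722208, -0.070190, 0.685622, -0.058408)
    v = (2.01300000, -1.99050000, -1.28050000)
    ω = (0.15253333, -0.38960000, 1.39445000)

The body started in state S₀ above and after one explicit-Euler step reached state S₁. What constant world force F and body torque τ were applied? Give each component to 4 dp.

Δv = v₁−v₀ = (0.01300000, 0.00950000, 0.01950000)
applied force F = (2.6000, 1.9000, 3.9000)
ω₁ − ω₀ = (0.05253333, 0.01040000, -0.00555000)
ω₀×(Iω₀) = (0.0224, -0.0140, -0.0056)
applied torque τ = (0.1800, 0.0900, -0.0500)

F = (2.6000, 1.9000, 3.9000)
τ = (0.1800, 0.0900, -0.0500)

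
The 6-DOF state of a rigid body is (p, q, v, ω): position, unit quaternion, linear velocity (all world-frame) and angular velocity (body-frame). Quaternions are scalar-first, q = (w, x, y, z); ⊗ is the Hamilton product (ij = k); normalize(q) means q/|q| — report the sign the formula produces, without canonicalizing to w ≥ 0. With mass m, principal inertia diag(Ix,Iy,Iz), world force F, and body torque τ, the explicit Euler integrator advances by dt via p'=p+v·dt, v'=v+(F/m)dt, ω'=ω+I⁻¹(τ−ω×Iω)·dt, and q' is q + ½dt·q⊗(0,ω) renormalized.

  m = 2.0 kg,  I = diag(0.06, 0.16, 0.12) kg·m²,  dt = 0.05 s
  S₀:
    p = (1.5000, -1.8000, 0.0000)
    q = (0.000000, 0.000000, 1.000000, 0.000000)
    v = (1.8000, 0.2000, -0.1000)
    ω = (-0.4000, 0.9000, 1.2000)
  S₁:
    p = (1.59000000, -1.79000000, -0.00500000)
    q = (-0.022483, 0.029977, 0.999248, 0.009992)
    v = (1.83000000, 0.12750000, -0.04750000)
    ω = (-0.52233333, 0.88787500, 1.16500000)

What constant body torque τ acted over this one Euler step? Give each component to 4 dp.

ω₁ − ω₀ = (-0.12233333, -0.01212500, -0.03500000)
ω₀×(Iω₀) = (-0.0432, 0.0288, -0.0360)
I·α + gyro = (-0.1900, -0.0100, -0.1200)

τ = (-0.1900, -0.0100, -0.1200)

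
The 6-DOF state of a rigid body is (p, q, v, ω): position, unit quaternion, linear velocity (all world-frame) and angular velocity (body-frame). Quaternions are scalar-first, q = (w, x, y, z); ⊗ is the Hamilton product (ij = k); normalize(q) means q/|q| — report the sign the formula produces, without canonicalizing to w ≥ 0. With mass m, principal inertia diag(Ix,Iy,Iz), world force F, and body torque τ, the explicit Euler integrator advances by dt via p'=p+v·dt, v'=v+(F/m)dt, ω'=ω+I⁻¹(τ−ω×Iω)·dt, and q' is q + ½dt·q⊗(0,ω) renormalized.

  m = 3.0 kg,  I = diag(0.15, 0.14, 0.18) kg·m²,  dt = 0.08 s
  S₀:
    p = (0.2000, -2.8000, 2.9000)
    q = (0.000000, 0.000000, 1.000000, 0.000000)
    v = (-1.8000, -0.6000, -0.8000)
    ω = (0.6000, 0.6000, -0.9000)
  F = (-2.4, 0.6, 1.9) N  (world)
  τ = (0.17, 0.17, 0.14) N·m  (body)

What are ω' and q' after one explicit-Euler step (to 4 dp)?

ω' = (0.7022, 0.6879, -0.8362)
q' = (-0.0240, -0.0360, 0.9988, -0.0240)

angular accel α = (1.2773, 1.0986, 0.7978)
ω' = ω + α·dt = (0.7022, 0.6879, -0.8362)
2q̇ = q⊗(0,ω) = (-0.6000000, -0.9000000, 0.0000000, -0.6000000)
updated quaternion q' = (-0.0240, -0.0360, 0.9988, -0.0240)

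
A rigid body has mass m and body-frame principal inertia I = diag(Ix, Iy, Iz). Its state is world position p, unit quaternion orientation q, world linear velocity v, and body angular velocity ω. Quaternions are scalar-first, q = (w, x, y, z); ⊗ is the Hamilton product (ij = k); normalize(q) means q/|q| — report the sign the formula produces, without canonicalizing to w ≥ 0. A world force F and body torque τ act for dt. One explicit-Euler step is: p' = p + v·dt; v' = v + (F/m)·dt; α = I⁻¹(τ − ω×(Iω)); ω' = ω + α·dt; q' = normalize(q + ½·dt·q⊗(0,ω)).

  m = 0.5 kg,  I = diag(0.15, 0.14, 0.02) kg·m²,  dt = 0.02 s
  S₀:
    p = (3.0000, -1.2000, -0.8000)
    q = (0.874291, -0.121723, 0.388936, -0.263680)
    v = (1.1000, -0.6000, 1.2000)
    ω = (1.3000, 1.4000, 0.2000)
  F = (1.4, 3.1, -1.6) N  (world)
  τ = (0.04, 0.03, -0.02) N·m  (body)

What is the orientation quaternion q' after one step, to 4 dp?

2q̇ = q⊗(0,ω) = (-0.3335345, 1.5835175, 0.9055680, -0.5011708)
updated quaternion q' = (0.8708, -0.1059, 0.3979, -0.2686)

q' = (0.8708, -0.1059, 0.3979, -0.2686)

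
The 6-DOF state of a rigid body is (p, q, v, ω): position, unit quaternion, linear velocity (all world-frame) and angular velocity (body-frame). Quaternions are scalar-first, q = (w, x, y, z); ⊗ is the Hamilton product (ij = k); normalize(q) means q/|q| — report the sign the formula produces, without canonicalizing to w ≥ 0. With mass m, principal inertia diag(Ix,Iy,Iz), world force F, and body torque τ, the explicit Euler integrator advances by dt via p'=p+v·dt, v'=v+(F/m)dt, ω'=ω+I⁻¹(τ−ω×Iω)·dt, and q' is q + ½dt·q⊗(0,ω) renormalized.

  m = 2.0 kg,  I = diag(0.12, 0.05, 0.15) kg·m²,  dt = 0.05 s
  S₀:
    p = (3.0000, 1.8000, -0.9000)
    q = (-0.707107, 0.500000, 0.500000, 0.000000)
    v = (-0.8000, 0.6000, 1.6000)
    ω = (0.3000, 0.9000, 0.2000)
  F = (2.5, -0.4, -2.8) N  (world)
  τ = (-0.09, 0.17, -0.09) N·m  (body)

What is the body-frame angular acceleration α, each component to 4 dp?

α = (-0.9000, 3.4360, -0.4740)

precession coupling ω×(Iω) = (0.0180, -0.0018, -0.0189)
(τ − ω×Iω)/I = (-0.9000, 3.4360, -0.4740)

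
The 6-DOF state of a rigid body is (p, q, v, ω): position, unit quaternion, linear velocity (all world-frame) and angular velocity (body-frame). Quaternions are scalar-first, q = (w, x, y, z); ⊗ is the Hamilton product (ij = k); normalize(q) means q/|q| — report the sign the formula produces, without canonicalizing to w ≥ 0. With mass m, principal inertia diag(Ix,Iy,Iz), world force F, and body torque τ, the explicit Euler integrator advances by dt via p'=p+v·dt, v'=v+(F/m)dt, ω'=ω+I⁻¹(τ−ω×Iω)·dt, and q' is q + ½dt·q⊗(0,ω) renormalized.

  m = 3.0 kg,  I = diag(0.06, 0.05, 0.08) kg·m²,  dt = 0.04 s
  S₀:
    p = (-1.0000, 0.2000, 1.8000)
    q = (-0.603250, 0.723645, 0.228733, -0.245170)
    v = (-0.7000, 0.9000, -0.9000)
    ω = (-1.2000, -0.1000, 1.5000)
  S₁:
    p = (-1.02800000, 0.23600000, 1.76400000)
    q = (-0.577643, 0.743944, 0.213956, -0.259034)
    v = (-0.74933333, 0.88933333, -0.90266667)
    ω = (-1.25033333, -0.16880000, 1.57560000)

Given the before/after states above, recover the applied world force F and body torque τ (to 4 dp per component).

F = (-3.7000, -0.8000, -0.2000)
τ = (-0.0800, -0.0500, 0.1500)

v₁ − v₀ = (-0.04933333, -0.01066667, -0.00266667)
m·(v₁−v₀)/dt = (-3.7000, -0.8000, -0.2000)
rate change Δω = (-0.05033333, -0.06880000, 0.07560000)
precession coupling = (-0.0045, 0.0360, -0.0012)
I·α + gyro = (-0.0800, -0.0500, 0.1500)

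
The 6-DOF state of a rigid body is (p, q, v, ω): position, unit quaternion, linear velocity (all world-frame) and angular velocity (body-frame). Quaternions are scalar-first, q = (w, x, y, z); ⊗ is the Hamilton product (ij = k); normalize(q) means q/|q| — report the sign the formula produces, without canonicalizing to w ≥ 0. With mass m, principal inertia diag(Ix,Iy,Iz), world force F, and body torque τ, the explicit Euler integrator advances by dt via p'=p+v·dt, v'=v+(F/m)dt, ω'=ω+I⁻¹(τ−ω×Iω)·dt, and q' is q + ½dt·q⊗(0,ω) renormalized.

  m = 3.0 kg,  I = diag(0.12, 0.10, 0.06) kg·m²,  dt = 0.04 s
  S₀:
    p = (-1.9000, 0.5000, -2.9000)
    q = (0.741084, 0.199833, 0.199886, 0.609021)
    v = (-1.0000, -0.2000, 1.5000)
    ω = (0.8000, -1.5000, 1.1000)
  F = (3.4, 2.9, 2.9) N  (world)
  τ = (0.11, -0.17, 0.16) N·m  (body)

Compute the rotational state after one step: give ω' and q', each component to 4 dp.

ω' = (0.8147, -1.5891, 1.1907)
q' = (0.7299, 0.2342, 0.1829, 0.6156)

(τ − ω×Iω)/I = (0.3667, -2.2280, 2.2667)
new body rate ω' = (0.8147, -1.5891, 1.1907)
2q̇ = q⊗(0,ω) = (-0.5299605, 1.7262733, -0.8442255, 0.3555341)
q + ½dt·q⊗(0,ω), renormalized = (0.7299, 0.2342, 0.1829, 0.6156)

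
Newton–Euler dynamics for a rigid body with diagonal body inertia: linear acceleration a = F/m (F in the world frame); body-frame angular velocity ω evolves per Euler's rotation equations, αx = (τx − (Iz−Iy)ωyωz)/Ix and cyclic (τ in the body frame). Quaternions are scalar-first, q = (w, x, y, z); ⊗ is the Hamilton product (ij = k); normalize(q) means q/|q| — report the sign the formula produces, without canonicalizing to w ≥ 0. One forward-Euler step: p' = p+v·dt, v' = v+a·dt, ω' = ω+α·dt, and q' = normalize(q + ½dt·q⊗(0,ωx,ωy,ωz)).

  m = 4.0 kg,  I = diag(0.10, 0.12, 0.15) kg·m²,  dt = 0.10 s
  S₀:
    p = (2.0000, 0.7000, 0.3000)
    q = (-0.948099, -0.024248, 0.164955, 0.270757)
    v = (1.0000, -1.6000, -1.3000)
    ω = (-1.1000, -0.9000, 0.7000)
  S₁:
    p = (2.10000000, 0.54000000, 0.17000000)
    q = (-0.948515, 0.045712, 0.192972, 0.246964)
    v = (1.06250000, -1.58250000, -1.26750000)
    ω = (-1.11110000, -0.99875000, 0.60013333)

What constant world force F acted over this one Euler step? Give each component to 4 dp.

F = (2.5000, 0.7000, 1.3000)

v₁ − v₀ = (0.06250000, 0.01750000, 0.03250000)
applied force F = (2.5000, 0.7000, 1.3000)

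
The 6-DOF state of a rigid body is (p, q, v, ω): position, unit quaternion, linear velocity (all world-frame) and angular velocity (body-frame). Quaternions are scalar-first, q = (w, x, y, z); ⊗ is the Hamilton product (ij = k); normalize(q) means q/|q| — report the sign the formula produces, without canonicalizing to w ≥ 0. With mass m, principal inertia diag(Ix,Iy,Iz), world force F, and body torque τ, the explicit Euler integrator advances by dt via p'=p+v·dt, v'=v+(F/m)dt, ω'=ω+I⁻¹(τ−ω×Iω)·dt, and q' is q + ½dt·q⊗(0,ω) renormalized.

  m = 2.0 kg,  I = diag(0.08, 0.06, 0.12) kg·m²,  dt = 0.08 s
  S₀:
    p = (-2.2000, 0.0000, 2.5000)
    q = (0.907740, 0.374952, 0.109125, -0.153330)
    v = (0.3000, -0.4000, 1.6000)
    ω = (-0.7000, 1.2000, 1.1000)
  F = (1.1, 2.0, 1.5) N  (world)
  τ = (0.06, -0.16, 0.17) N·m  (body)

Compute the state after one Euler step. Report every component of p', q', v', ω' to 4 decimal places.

angular accel α = (-0.2400, -3.1800, 1.2767)
ω' = ω + α·dt = (-0.7192, 0.9456, 1.2021)
q⊗(0,ω) = (0.3001794, -0.3313845, 0.7841718, 1.5248439)
q' = normalize(q + ½dt·q⊗(0,ω)) = (0.9174, 0.3608, 0.1401, -0.0921)
p' = p + v·dt = (-2.1760, -0.0320, 2.6280)
v + (F/m)dt = (0.3440, -0.3200, 1.6600)

p' = (-2.1760, -0.0320, 2.6280)
q' = (0.9174, 0.3608, 0.1401, -0.0921)
v' = (0.3440, -0.3200, 1.6600)
ω' = (-0.7192, 0.9456, 1.2021)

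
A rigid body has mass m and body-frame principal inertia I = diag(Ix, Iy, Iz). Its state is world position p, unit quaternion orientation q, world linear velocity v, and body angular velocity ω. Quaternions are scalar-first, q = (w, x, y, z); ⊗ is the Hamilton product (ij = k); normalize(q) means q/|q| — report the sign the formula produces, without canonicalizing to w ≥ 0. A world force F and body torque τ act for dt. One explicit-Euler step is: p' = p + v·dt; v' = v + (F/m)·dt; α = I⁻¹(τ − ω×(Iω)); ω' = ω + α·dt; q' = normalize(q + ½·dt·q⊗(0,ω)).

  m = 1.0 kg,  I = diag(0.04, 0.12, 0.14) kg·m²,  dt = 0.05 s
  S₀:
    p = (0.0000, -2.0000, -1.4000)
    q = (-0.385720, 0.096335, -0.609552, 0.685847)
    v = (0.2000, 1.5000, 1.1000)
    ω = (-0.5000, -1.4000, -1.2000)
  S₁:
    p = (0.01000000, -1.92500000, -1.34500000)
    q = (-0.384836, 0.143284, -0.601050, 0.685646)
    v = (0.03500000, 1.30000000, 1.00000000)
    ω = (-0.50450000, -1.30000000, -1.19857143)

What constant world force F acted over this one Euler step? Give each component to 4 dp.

F = (-3.3000, -4.0000, -2.0000)

v₁ − v₀ = (-0.16500000, -0.20000000, -0.10000000)
F = m·Δv/dt = (-3.3000, -4.0000, -2.0000)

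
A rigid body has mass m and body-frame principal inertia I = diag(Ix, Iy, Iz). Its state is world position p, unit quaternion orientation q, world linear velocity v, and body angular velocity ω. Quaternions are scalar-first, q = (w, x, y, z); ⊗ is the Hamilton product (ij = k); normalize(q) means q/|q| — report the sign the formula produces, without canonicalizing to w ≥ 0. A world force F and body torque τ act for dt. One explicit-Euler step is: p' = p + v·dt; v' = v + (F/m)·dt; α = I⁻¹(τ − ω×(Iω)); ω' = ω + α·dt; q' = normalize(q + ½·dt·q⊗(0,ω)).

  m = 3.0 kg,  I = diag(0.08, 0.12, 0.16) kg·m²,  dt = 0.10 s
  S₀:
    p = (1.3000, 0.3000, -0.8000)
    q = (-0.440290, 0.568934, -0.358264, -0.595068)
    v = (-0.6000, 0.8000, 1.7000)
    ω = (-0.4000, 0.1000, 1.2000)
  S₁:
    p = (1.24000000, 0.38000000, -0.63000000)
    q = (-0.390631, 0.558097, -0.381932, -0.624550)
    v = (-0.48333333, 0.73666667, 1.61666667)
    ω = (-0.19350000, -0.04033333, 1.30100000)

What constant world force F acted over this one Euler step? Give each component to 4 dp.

velocity change Δv = (0.11666667, -0.06333333, -0.08333333)
F = m·Δv/dt = (3.5000, -1.9000, -2.5000)

F = (3.5000, -1.9000, -2.5000)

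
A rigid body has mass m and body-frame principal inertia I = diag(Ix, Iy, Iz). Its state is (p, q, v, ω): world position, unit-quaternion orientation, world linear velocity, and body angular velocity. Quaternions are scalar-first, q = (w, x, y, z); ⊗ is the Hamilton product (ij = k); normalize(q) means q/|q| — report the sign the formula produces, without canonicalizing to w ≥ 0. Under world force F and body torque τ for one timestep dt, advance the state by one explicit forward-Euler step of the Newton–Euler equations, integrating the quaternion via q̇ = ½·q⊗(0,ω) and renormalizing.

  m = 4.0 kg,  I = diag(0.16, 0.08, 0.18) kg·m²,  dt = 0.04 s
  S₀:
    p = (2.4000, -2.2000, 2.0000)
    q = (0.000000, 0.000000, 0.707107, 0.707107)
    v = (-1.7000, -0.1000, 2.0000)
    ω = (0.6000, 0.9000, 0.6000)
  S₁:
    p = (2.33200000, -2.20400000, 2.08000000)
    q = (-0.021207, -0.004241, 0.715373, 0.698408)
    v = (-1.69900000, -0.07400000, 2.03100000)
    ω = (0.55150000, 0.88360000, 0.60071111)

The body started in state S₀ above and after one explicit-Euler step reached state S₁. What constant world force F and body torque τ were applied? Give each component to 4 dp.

velocity change Δv = (0.00100000, 0.02600000, 0.03100000)
m·(v₁−v₀)/dt = (0.1000, 2.6000, 3.1000)
Δω = ω₁−ω₀ = (-0.04850000, -0.01640000, 0.00071111)
ω₀×(Iω₀) = (0.0540, -0.0072, -0.0432)
applied torque τ = (-0.1400, -0.0400, -0.0400)

F = (0.1000, 2.6000, 3.1000)
τ = (-0.1400, -0.0400, -0.0400)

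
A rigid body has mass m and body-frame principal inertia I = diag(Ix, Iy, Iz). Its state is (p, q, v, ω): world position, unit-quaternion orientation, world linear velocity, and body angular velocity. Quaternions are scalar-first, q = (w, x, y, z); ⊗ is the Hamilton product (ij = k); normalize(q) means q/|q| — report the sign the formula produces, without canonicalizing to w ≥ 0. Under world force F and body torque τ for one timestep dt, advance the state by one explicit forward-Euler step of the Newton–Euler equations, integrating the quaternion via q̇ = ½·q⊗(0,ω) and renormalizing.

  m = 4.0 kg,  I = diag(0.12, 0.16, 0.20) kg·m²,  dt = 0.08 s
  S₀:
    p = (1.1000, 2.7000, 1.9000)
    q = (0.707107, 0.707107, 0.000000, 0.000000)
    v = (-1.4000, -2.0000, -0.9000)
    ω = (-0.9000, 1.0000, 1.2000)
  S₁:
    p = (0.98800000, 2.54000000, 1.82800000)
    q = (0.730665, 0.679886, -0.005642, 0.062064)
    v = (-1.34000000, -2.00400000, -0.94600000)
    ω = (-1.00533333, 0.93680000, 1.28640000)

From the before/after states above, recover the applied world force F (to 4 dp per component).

F = (3.0000, -0.2000, -2.3000)

velocity change Δv = (0.06000000, -0.00400000, -0.04600000)
m·(v₁−v₀)/dt = (3.0000, -0.2000, -2.3000)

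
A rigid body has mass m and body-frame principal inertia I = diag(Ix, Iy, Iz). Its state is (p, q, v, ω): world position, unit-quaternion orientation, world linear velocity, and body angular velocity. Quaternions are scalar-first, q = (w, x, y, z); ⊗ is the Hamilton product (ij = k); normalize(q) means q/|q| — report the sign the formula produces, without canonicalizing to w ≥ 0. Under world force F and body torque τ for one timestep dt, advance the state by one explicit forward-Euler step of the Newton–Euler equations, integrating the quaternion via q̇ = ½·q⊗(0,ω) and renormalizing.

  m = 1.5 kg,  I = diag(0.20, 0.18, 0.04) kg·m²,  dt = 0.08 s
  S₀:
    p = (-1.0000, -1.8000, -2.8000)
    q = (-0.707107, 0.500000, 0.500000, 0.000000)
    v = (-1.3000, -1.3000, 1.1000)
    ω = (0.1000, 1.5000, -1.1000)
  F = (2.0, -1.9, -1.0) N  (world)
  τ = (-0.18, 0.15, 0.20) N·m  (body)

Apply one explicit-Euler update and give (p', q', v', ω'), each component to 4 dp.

a = (1.3333, -1.2667, -0.6667)
p + v·dt = (-1.1040, -1.9040, -2.7120)
v + (F/m)dt = (-1.1933, -1.4013, 1.0467)
(τ − ω×Iω)/I = (-2.0550, 0.9311, 5.0750)
new body rate ω' = (-0.0644, 1.5745, -0.6940)
q⊗(0,ω) = (-0.8000000, -0.6207107, -0.5106605, 1.4778177)
q' = normalize(q + ½dt·q⊗(0,ω)) = (-0.7371, 0.4739, 0.4782, 0.0589)

p' = (-1.1040, -1.9040, -2.7120)
q' = (-0.7371, 0.4739, 0.4782, 0.0589)
v' = (-1.1933, -1.4013, 1.0467)
ω' = (-0.0644, 1.5745, -0.6940)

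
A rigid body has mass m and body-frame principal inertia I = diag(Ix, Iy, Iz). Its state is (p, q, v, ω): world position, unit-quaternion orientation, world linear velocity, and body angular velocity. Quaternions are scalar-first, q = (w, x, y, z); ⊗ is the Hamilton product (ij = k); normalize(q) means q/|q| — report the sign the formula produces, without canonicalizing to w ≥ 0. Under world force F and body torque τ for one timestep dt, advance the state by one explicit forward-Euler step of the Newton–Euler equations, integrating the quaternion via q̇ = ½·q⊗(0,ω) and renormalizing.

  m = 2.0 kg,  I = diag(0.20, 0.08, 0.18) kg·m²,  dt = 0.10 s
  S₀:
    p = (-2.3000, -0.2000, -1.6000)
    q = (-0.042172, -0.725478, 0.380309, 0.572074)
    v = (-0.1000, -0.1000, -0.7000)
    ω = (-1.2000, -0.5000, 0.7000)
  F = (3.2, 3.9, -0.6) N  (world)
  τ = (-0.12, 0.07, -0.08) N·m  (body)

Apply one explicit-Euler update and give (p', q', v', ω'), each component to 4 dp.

precession coupling ω×(Iω) = (-0.0350, -0.0168, -0.0720)
(τ − ω×Iω)/I = (-0.4250, 1.0850, -0.0444)
ω + α·dt = (-1.2425, -0.3915, 0.6956)
q⊗(0,ω) = (-1.0808709, 0.6028597, -0.1575682, 0.7895894)
q + ½dt·q⊗(0,ω), renormalized = (-0.0960, -0.6934, 0.3714, 0.6099)
linear accel F/m = (1.6000, 1.9500, -0.3000)
new position p' = (-2.3100, -0.2100, -1.6700)
new velocity v' = (0.0600, 0.0950, -0.7300)

p' = (-2.3100, -0.2100, -1.6700)
q' = (-0.0960, -0.6934, 0.3714, 0.6099)
v' = (0.0600, 0.0950, -0.7300)
ω' = (-1.2425, -0.3915, 0.6956)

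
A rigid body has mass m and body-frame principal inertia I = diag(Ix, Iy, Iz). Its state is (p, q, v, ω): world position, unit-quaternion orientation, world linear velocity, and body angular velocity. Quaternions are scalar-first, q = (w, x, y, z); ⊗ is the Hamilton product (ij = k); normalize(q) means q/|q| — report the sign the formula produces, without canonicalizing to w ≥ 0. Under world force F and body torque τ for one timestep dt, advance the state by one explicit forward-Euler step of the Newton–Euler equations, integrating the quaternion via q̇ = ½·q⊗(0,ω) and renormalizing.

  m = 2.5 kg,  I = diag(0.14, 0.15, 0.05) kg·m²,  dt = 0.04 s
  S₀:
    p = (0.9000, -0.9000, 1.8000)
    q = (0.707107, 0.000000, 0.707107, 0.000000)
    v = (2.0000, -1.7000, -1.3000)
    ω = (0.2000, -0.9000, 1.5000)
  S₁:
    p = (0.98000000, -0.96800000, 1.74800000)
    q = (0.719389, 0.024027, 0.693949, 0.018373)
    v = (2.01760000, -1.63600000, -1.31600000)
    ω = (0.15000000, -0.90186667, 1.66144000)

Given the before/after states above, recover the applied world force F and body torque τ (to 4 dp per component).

F = (1.1000, 4.0000, -1.0000)
τ = (-0.0400, 0.0200, 0.2000)

Δω = ω₁−ω₀ = (-0.05000000, -0.00186667, 0.16144000)
applied torque τ = (-0.0400, 0.0200, 0.2000)
velocity change Δv = (0.01760000, 0.06400000, -0.01600000)
m·(v₁−v₀)/dt = (1.1000, 4.0000, -1.0000)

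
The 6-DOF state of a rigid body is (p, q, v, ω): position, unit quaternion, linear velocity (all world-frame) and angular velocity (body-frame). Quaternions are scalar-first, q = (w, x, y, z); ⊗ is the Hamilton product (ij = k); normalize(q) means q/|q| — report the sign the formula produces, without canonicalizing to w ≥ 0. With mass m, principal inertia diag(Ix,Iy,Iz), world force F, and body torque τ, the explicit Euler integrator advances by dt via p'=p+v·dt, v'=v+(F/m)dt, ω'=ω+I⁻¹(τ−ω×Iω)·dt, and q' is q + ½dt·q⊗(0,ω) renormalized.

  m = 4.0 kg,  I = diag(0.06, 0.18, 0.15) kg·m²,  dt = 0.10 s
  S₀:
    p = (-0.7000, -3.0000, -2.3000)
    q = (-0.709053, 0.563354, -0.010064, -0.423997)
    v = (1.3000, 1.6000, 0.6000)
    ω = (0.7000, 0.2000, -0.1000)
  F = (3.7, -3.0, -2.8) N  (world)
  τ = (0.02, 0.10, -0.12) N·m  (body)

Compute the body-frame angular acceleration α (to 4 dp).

gyro term ω×Iω = (0.0006, 0.0063, 0.0168)
(τ − ω×Iω)/I = (0.3233, 0.5206, -0.9120)

α = (0.3233, 0.5206, -0.9120)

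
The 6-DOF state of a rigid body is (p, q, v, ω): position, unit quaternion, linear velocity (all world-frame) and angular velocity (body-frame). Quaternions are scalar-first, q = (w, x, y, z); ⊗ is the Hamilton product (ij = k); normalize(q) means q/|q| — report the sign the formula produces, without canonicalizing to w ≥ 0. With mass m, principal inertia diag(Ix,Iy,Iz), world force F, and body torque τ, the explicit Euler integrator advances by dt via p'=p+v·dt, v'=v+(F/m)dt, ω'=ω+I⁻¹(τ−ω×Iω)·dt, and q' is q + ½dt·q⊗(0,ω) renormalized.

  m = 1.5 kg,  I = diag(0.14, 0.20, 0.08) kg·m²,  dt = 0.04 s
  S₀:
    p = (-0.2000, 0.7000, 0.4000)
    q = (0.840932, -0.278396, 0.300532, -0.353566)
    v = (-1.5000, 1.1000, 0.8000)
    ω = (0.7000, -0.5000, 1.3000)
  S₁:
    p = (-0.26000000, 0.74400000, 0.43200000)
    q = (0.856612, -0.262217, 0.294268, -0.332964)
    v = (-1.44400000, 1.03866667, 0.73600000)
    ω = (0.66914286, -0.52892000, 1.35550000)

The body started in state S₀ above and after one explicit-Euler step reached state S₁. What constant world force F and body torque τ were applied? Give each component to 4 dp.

v₁ − v₀ = (0.05600000, -0.06133333, -0.06400000)
F = m·Δv/dt = (2.1000, -2.3000, -2.4000)
Δω = ω₁−ω₀ = (-0.03085714, -0.02892000, 0.05550000)
gyro term ω₀×Iω₀ = (0.0780, 0.0546, -0.0210)
I·α + gyro = (-0.0300, -0.0900, 0.0900)

F = (2.1000, -2.3000, -2.4000)
τ = (-0.0300, -0.0900, 0.0900)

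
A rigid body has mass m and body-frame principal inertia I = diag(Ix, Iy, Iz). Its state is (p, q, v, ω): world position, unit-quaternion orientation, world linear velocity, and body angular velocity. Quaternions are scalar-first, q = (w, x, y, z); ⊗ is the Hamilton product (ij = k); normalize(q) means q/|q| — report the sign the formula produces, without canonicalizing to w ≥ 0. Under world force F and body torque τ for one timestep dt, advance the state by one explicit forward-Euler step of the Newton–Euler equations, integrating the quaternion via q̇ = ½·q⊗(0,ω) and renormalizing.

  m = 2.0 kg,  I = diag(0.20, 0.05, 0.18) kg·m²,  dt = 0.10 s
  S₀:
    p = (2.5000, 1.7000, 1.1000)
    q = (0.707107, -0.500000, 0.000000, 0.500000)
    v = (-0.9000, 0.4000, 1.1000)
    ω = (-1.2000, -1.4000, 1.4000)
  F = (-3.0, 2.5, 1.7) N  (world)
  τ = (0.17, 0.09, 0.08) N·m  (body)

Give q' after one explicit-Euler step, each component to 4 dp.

2q̇ = q⊗(0,ω) = (-1.3000000, -0.1485284, -0.8899498, 1.6899498)
q + ½dt·q⊗(0,ω), renormalized = (0.6378, -0.5041, -0.0442, 0.5806)

q' = (0.6378, -0.5041, -0.0442, 0.5806)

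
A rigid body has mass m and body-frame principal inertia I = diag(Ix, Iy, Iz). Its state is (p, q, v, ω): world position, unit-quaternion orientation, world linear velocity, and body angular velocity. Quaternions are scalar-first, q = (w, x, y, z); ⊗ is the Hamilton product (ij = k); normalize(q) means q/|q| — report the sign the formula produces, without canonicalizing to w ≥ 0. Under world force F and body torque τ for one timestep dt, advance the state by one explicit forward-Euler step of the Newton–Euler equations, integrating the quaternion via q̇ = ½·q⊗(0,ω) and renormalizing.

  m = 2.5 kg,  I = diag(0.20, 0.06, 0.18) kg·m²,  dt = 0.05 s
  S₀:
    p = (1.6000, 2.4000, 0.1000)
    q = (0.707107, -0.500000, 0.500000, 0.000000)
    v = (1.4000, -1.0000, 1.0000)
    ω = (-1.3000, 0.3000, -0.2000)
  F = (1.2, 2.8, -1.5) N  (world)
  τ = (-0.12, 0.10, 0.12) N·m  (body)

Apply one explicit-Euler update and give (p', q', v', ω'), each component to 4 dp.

gyro term ω×Iω = (-0.0072, 0.0052, 0.0546)
(τ − ω×Iω)/I = (-0.5640, 1.5800, 0.3633)
ω' = ω + α·dt = (-1.3282, 0.3790, -0.1818)
q⊗(0,ω) = (-0.8000000, -1.0192391, 0.1121321, 0.3585786)
updated quaternion q' = (0.6867, -0.5252, 0.5025, 0.0090)
linear accel F/m = (0.4800, 1.1200, -0.6000)
new position p' = (1.6700, 2.3500, 0.1500)
v + (F/m)dt = (1.4240, -0.9440, 0.9700)

p' = (1.6700, 2.3500, 0.1500)
q' = (0.6867, -0.5252, 0.5025, 0.0090)
v' = (1.4240, -0.9440, 0.9700)
ω' = (-1.3282, 0.3790, -0.1818)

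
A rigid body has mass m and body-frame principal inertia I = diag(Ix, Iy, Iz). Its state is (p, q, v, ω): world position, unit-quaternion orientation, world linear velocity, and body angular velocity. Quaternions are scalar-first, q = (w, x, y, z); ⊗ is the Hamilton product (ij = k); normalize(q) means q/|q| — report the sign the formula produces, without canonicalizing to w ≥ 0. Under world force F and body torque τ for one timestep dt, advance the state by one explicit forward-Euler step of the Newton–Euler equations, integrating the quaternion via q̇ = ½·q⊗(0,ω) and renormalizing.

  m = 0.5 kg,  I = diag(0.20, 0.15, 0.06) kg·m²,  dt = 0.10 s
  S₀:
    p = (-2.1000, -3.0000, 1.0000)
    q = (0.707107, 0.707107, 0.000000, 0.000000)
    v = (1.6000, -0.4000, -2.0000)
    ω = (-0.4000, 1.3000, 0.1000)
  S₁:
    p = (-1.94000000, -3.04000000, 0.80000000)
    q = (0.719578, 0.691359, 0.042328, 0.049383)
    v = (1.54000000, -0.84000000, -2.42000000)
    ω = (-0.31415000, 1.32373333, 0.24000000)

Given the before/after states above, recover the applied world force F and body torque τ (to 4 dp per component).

Δv = v₁−v₀ = (-0.06000000, -0.44000000, -0.42000000)
F = m·Δv/dt = (-0.3000, -2.2000, -2.1000)
Δω = ω₁−ω₀ = (0.08585000, 0.02373333, 0.14000000)
τ = I·(Δω/dt) + ω₀×(Iω₀) = (0.1600, 0.0300, 0.1100)

F = (-0.3000, -2.2000, -2.1000)
τ = (0.1600, 0.0300, 0.1100)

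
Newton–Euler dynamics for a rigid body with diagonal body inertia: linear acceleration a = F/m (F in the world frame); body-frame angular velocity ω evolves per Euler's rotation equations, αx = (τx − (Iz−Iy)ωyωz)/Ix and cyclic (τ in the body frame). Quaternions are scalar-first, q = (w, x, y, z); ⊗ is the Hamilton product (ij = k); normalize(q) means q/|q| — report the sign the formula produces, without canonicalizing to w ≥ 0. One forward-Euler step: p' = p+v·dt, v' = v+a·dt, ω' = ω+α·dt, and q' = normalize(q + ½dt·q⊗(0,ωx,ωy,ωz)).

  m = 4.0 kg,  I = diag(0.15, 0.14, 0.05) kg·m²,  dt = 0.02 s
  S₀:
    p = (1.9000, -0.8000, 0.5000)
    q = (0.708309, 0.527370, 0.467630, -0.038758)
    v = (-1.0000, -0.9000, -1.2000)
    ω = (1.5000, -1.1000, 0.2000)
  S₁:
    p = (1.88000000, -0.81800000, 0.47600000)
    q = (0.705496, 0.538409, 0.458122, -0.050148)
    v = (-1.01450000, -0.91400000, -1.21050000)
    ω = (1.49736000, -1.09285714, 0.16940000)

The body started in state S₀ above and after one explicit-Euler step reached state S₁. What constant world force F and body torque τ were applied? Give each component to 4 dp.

velocity change Δv = (-0.01450000, -0.01400000, -0.01050000)
F = m·Δv/dt = (-2.9000, -2.8000, -2.1000)
rate change Δω = (-0.00264000, 0.00714286, -0.03060000)
precession coupling = (0.0198, 0.0300, 0.0165)
applied torque τ = (0.0000, 0.0800, -0.0600)

F = (-2.9000, -2.8000, -2.1000)
τ = (0.0000, 0.0800, -0.0600)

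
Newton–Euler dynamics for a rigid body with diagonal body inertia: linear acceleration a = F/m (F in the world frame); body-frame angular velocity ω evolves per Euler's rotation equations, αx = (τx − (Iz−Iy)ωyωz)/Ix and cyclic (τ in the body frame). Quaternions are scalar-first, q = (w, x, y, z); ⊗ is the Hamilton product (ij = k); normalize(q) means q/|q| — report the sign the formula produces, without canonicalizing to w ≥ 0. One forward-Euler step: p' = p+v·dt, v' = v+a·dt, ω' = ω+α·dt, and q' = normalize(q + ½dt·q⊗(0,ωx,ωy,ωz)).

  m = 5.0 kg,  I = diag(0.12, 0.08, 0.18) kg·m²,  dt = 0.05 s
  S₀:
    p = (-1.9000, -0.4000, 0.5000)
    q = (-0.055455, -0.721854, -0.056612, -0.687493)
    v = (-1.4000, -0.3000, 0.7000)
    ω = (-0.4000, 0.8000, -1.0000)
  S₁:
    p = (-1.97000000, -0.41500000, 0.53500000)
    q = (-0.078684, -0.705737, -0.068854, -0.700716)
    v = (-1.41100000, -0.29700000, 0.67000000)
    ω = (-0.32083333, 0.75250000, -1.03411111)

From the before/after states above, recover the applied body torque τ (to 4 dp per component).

rate change Δω = (0.07916667, -0.04750000, -0.03411111)
τ = I·(Δω/dt) + ω₀×(Iω₀) = (0.1100, -0.1000, -0.1100)

τ = (0.1100, -0.1000, -0.1100)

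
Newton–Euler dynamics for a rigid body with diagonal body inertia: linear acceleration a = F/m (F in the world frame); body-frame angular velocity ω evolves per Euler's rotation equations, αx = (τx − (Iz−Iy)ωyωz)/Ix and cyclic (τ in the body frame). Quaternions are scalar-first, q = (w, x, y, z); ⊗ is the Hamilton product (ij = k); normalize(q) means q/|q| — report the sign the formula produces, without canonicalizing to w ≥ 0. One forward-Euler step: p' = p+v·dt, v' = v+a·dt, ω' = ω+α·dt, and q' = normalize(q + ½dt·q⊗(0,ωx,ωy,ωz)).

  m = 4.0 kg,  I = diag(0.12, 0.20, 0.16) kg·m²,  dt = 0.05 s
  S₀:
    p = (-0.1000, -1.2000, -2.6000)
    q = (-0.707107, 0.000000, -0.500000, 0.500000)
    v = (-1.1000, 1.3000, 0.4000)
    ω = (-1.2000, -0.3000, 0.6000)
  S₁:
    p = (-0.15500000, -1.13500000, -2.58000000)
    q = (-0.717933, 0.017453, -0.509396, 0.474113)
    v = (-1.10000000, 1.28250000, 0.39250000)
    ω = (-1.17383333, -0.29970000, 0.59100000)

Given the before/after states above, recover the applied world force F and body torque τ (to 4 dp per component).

F = (0.0000, -1.4000, -0.6000)
τ = (0.0700, 0.0300, 0.0000)

Δv = v₁−v₀ = (0.00000000, -0.01750000, -0.00750000)
applied force F = (0.0000, -1.4000, -0.6000)
Δω = ω₁−ω₀ = (0.02616667, 0.00030000, -0.00900000)
ω₀×(Iω₀) = (0.0072, 0.0288, 0.0288)
τ = I·(Δω/dt) + ω₀×(Iω₀) = (0.0700, 0.0300, 0.0000)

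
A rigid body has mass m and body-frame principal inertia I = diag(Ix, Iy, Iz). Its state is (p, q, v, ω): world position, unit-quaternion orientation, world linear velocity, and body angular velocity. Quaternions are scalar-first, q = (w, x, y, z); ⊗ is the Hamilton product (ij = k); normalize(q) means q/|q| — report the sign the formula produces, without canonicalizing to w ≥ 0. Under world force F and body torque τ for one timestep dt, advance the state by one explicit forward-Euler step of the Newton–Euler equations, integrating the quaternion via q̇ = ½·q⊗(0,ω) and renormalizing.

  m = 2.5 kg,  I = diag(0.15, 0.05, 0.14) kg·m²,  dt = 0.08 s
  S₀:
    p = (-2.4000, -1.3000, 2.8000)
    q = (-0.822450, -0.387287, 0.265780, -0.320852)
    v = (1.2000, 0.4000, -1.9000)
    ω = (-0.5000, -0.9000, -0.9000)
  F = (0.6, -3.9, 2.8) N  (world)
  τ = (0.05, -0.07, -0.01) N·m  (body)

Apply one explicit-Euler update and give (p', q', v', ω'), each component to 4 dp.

p' = (-2.3040, -1.2680, 2.6480)
q' = (-0.8309, -0.3914, 0.2874, -0.2716)
v' = (1.2192, 0.2752, -1.8104)
ω' = (-0.5122, -1.0192, -0.8800)

(τ − ω×Iω)/I = (-0.1527, -1.4900, 0.2500)
new body rate ω' = (-0.5122, -1.0192, -0.8800)
q⊗(0,ω) = (-0.2432083, -0.1167438, 0.5520727, 1.2216533)
q + ½dt·q⊗(0,ω), renormalized = (-0.8309, -0.3914, 0.2874, -0.2716)
new position p' = (-2.3040, -1.2680, 2.6480)
new velocity v' = (1.2192, 0.2752, -1.8104)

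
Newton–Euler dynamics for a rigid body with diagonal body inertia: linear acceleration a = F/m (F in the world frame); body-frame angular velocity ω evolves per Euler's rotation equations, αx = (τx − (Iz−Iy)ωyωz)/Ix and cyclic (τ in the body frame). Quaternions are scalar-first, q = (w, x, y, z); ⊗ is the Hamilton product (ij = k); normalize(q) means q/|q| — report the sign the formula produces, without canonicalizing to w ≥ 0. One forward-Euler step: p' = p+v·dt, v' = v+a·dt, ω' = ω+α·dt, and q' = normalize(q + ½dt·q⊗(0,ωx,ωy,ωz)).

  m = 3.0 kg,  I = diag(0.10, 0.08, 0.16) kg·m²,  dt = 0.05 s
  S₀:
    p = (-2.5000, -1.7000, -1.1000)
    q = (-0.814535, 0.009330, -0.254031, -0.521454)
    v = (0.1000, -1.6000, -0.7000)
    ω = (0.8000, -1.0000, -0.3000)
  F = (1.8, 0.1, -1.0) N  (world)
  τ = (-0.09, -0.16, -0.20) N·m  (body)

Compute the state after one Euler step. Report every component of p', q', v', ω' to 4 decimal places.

p' = (-2.4950, -1.7800, -1.1350)
q' = (-0.8245, -0.0181, -0.2439, -0.5102)
v' = (0.1300, -1.5983, -0.7167)
ω' = (0.7430, -1.1090, -0.3675)

angular accel α = (-1.1400, -2.1800, -1.3500)
new body rate ω' = (0.7430, -1.1090, -0.3675)
2q̇ = q⊗(0,ω) = (-0.4179312, -1.0968727, 0.4001708, 0.4382553)
updated quaternion q' = (-0.8245, -0.0181, -0.2439, -0.5102)
linear accel F/m = (0.6000, 0.0333, -0.3333)
new position p' = (-2.4950, -1.7800, -1.1350)
new velocity v' = (0.1300, -1.5983, -0.7167)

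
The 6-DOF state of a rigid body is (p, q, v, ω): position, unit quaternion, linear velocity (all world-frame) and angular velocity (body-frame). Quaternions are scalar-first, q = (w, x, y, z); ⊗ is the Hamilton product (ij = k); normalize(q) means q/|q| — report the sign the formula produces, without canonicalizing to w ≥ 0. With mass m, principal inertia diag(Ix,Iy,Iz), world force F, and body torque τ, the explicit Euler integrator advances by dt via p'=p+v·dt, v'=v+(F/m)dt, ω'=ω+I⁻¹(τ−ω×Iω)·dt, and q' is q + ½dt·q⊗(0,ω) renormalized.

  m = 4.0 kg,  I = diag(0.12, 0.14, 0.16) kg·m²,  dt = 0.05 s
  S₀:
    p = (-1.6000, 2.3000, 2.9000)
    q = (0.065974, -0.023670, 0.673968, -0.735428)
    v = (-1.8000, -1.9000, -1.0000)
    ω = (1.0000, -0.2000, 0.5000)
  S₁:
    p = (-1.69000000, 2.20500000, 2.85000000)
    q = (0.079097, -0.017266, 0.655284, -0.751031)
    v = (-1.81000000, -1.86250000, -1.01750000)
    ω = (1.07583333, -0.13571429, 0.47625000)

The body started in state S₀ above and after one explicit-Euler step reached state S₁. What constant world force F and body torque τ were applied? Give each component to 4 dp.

velocity change Δv = (-0.01000000, 0.03750000, -0.01750000)
m·(v₁−v₀)/dt = (-0.8000, 3.0000, -1.4000)
rate change Δω = (0.07583333, 0.06428571, -0.02375000)
precession coupling = (-0.0020, -0.0200, -0.0040)
applied torque τ = (0.1800, 0.1600, -0.0800)

F = (-0.8000, 3.0000, -1.4000)
τ = (0.1800, 0.1600, -0.0800)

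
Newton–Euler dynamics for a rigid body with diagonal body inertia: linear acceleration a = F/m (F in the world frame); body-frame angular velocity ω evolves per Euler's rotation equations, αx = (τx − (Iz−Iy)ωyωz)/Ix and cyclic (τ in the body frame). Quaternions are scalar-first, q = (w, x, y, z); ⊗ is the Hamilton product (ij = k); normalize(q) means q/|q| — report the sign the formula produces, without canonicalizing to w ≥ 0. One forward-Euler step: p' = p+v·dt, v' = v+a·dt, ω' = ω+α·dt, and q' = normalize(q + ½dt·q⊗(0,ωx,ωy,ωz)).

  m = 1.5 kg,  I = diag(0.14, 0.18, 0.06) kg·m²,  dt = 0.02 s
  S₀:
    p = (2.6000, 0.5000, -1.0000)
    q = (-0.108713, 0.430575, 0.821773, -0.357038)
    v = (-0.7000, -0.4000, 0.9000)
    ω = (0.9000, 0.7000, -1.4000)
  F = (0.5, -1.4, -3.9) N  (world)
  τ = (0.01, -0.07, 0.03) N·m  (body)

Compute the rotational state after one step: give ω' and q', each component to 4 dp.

α = I⁻¹(τ − ω×Iω) = (-0.7686, 0.1711, 0.0800)
ω + α·dt = (0.8846, 0.7034, -1.3984)
q⊗(0,ω) = (-1.4626118, -0.9983973, 0.2053717, -0.2859950)
q' = normalize(q + ½dt·q⊗(0,ω)) = (-0.1233, 0.4205, 0.8237, -0.3598)

ω' = (0.8846, 0.7034, -1.3984)
q' = (-0.1233, 0.4205, 0.8237, -0.3598)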